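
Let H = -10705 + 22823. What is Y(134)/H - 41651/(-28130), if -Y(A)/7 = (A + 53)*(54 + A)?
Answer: -3208920571/170439670 ≈ -18.827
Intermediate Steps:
H = 12118
Y(A) = -7*(53 + A)*(54 + A) (Y(A) = -7*(A + 53)*(54 + A) = -7*(53 + A)*(54 + A))
Y(134)/H - 41651/(-28130) = (-20034 - 749*134 - 7*134**2)/12118 - 41651/(-28130) = (-20034 - 100366 - 7*17956)*(1/12118) - 41651*(-1/28130) = (-20034 - 100366 - 125692)*(1/12118) + 41651/28130 = -246092*1/12118 + 41651/28130 = -123046/6059 + 41651/28130 = -3208920571/170439670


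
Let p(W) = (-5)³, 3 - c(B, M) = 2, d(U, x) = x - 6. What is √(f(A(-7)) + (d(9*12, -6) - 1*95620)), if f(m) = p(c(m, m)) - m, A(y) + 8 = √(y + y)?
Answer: √(-95749 - I*√14) ≈ 0.006 - 309.43*I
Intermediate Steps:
d(U, x) = -6 + x
c(B, M) = 1 (c(B, M) = 3 - 1*2 = 3 - 2 = 1)
p(W) = -125
A(y) = -8 + √2*√y (A(y) = -8 + √(y + y) = -8 + √(2*y) = -8 + √2*√y)
f(m) = -125 - m
√(f(A(-7)) + (d(9*12, -6) - 1*95620)) = √((-125 - (-8 + √2*√(-7))) + ((-6 - 6) - 1*95620)) = √((-125 - (-8 + √2*(I*√7))) + (-12 - 95620)) = √((-125 - (-8 + I*√14)) - 95632) = √((-125 + (8 - I*√14)) - 95632) = √((-117 - I*√14) - 95632) = √(-95749 - I*√14)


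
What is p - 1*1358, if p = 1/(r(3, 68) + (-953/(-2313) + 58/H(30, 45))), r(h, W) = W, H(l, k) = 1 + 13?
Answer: -1595275297/1174736 ≈ -1358.0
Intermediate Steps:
H(l, k) = 14
p = 16191/1174736 (p = 1/(68 + (-953/(-2313) + 58/14)) = 1/(68 + (-953*(-1/2313) + 58*(1/14))) = 1/(68 + (953/2313 + 29/7)) = 1/(68 + 73748/16191) = 1/(1174736/16191) = 16191/1174736 ≈ 0.013783)
p - 1*1358 = 16191/1174736 - 1*1358 = 16191/1174736 - 1358 = -1595275297/1174736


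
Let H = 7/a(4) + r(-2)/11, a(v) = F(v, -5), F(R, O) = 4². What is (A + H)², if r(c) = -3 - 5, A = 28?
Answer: 23785129/30976 ≈ 767.86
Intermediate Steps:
F(R, O) = 16
a(v) = 16
r(c) = -8
H = -51/176 (H = 7/16 - 8/11 = -51/176 ≈ -0.28977)
(A + H)² = (28 - 51/176)² = (4877/176)² = 23785129/30976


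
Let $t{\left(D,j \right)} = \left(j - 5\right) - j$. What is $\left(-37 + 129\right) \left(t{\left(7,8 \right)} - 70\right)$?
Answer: $-6900$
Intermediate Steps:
$t{\left(D,j \right)} = -5$ ($t{\left(D,j \right)} = \left(-5 + j\right) - j = -5$)
$\left(-37 + 129\right) \left(t{\left(7,8 \right)} - 70\right) = \left(-37 + 129\right) \left(-5 - 70\right) = 92 \left(-75\right) = -6900$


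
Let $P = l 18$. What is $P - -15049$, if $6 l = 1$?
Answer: $15052$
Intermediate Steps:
$l = \frac{1}{6}$ ($l = \frac{1}{6} \cdot 1 = \frac{1}{6} \approx 0.16667$)
$P = 3$ ($P = \frac{1}{6} \cdot 18 = 3$)
$P - -15049 = 3 - -15049 = 3 + 15049 = 15052$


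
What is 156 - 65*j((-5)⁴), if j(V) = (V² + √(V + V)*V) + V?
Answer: -25431094 - 1015625*√2 ≈ -2.6867e+7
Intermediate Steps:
j(V) = V + V² + √2*V^(3/2) (j(V) = (V² + √(2*V)*V) + V = (V² + (√2*√V)*V) + V = (V² + √2*V^(3/2)) + V = V + V² + √2*V^(3/2))
156 - 65*j((-5)⁴) = 156 - 65*((-5)⁴ + ((-5)⁴)² + √2*((-5)⁴)^(3/2)) = 156 - 65*(625 + 625² + √2*625^(3/2)) = 156 - 65*(625 + 390625 + √2*15625) = 156 - 65*(625 + 390625 + 15625*√2) = 156 - 65*(391250 + 15625*√2) = 156 + (-25431250 - 1015625*√2) = -25431094 - 1015625*√2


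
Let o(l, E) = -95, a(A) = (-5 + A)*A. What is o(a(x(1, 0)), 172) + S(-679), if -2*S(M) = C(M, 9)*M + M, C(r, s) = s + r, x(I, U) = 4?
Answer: -454441/2 ≈ -2.2722e+5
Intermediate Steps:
a(A) = A*(-5 + A)
C(r, s) = r + s
S(M) = -M/2 - M*(9 + M)/2 (S(M) = -((M + 9)*M + M)/2 = -((9 + M)*M + M)/2 = -(M*(9 + M) + M)/2 = -(M + M*(9 + M))/2 = -M/2 - M*(9 + M)/2)
o(a(x(1, 0)), 172) + S(-679) = -95 - 1/2*(-679)*(10 - 679) = -95 - 1/2*(-679)*(-669) = -95 - 454251/2 = -454441/2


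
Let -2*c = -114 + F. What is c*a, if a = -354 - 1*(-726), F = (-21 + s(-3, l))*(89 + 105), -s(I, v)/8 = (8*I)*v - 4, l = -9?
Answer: 61977432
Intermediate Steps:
s(I, v) = 32 - 64*I*v (s(I, v) = -8*((8*I)*v - 4) = -8*(8*I*v - 4) = -8*(-4 + 8*I*v) = 32 - 64*I*v)
F = -333098 (F = (-21 + (32 - 64*(-3)*(-9)))*(89 + 105) = (-21 + (32 - 1728))*194 = (-21 - 1696)*194 = -1717*194 = -333098)
a = 372 (a = -354 + 726 = 372)
c = 166606 (c = -(-114 - 333098)/2 = -1/2*(-333212) = 166606)
c*a = 166606*372 = 61977432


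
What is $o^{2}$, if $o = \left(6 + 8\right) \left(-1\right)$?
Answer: $196$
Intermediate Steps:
$o = -14$ ($o = 14 \left(-1\right) = -14$)
$o^{2} = \left(-14\right)^{2} = 196$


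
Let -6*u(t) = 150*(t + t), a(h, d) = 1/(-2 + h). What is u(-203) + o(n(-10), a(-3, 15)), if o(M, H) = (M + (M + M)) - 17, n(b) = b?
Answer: 10103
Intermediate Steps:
o(M, H) = -17 + 3*M (o(M, H) = (M + 2*M) - 17 = 3*M - 17 = -17 + 3*M)
u(t) = -50*t (u(t) = -25*(t + t) = -25*2*t = -50*t)
u(-203) + o(n(-10), a(-3, 15)) = -50*(-203) + (-17 + 3*(-10)) = 10150 + (-17 - 30) = 10150 - 47 = 10103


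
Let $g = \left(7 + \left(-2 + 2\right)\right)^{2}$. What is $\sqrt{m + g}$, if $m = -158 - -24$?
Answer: $i \sqrt{85} \approx 9.2195 i$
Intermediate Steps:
$m = -134$ ($m = -158 + 24 = -134$)
$g = 49$ ($g = \left(7 + 0\right)^{2} = 7^{2} = 49$)
$\sqrt{m + g} = \sqrt{-134 + 49} = \sqrt{-85} = i \sqrt{85}$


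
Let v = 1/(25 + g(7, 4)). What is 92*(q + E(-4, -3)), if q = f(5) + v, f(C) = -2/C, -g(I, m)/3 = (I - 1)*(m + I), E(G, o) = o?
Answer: -271032/865 ≈ -313.33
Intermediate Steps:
g(I, m) = -3*(-1 + I)*(I + m) (g(I, m) = -3*(I - 1)*(m + I) = -3*(-1 + I)*(I + m))
v = -1/173 (v = 1/(25 + (-3*7² + 3*7 + 3*4 - 3*7*4)) = 1/(25 + (-3*49 + 21 + 12 - 84)) = 1/(25 + (-147 + 21 + 12 - 84)) = 1/(25 - 198) = 1/(-173) = -1/173 ≈ -0.0057803)
q = -351/865 (q = -2/5 - 1/173 = -2*⅕ - 1/173 = -⅖ - 1/173 = -351/865 ≈ -0.40578)
92*(q + E(-4, -3)) = 92*(-351/865 - 3) = 92*(-2946/865) = -271032/865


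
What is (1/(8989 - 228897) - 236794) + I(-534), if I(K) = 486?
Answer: -51966019665/219908 ≈ -2.3631e+5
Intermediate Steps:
(1/(8989 - 228897) - 236794) + I(-534) = (1/(8989 - 228897) - 236794) + 486 = (1/(-219908) - 236794) + 486 = (-1/219908 - 236794) + 486 = -52072894953/219908 + 486 = -51966019665/219908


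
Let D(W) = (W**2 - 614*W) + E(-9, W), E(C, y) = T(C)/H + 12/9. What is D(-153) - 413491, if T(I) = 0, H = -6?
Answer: -888416/3 ≈ -2.9614e+5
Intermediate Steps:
E(C, y) = 4/3 (E(C, y) = 0/(-6) + 12/9 = 0*(-1/6) + 12*(1/9) = 0 + 4/3 = 4/3)
D(W) = 4/3 + W**2 - 614*W (D(W) = (W**2 - 614*W) + 4/3 = 4/3 + W**2 - 614*W)
D(-153) - 413491 = (4/3 + (-153)**2 - 614*(-153)) - 413491 = (4/3 + 23409 + 93942) - 413491 = 352057/3 - 413491 = -888416/3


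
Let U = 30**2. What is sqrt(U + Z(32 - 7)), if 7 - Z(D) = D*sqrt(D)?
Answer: sqrt(782) ≈ 27.964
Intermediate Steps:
Z(D) = 7 - D**(3/2) (Z(D) = 7 - D*sqrt(D) = 7 - D**(3/2))
U = 900
sqrt(U + Z(32 - 7)) = sqrt(900 + (7 - (32 - 7)**(3/2))) = sqrt(900 + (7 - 25**(3/2))) = sqrt(900 + (7 - 1*125)) = sqrt(900 + (7 - 125)) = sqrt(900 - 118) = sqrt(782)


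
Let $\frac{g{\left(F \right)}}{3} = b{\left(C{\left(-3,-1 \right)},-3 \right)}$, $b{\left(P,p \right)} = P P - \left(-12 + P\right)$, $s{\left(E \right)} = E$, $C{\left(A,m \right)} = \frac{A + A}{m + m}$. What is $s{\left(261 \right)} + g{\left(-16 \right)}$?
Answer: $315$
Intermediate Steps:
$C{\left(A,m \right)} = \frac{A}{m}$ ($C{\left(A,m \right)} = \frac{2 A}{2 m} = 2 A \frac{1}{2 m} = \frac{A}{m}$)
$b{\left(P,p \right)} = 12 + P^{2} - P$ ($b{\left(P,p \right)} = P^{2} - \left(-12 + P\right) = 12 + P^{2} - P$)
$g{\left(F \right)} = 54$ ($g{\left(F \right)} = 3 \left(12 + \left(- \frac{3}{-1}\right)^{2} - - \frac{3}{-1}\right) = 3 \left(12 + \left(\left(-3\right) \left(-1\right)\right)^{2} - \left(-3\right) \left(-1\right)\right) = 3 \left(12 + 3^{2} - 3\right) = 3 \left(12 + 9 - 3\right) = 3 \cdot 18 = 54$)
$s{\left(261 \right)} + g{\left(-16 \right)} = 261 + 54 = 315$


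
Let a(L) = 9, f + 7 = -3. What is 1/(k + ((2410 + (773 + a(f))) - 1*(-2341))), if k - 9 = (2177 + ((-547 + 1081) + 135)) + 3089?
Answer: 1/11477 ≈ 8.7131e-5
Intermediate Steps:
f = -10 (f = -7 - 3 = -10)
k = 5944 (k = 9 + ((2177 + ((-547 + 1081) + 135)) + 3089) = 9 + ((2177 + (534 + 135)) + 3089) = 9 + ((2177 + 669) + 3089) = 9 + (2846 + 3089) = 9 + 5935 = 5944)
1/(k + ((2410 + (773 + a(f))) - 1*(-2341))) = 1/(5944 + ((2410 + (773 + 9)) - 1*(-2341))) = 1/(5944 + ((2410 + 782) + 2341)) = 1/(5944 + (3192 + 2341)) = 1/(5944 + 5533) = 1/11477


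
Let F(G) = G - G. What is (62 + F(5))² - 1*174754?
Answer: -170910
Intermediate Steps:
F(G) = 0
(62 + F(5))² - 1*174754 = (62 + 0)² - 1*174754 = 62² - 174754 = 3844 - 174754 = -170910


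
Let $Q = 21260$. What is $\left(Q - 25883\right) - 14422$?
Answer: $-19045$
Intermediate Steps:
$\left(Q - 25883\right) - 14422 = \left(21260 - 25883\right) - 14422 = -4623 - 14422 = -19045$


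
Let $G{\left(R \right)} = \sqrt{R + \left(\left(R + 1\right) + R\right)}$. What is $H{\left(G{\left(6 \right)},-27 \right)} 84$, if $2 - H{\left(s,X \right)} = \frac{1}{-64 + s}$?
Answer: $\frac{230104}{1359} + \frac{28 \sqrt{19}}{1359} \approx 169.41$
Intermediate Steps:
$G{\left(R \right)} = \sqrt{1 + 3 R}$ ($G{\left(R \right)} = \sqrt{R + \left(\left(1 + R\right) + R\right)} = \sqrt{R + \left(1 + 2 R\right)} = \sqrt{1 + 3 R}$)
$H{\left(s,X \right)} = 2 - \frac{1}{-64 + s}$
$H{\left(G{\left(6 \right)},-27 \right)} 84 = \frac{-129 + 2 \sqrt{1 + 3 \cdot 6}}{-64 + \sqrt{1 + 3 \cdot 6}} \cdot 84 = \frac{-129 + 2 \sqrt{1 + 18}}{-64 + \sqrt{1 + 18}} \cdot 84 = \frac{-129 + 2 \sqrt{19}}{-64 + \sqrt{19}} \cdot 84 = \frac{84 \left(-129 + 2 \sqrt{19}\right)}{-64 + \sqrt{19}}$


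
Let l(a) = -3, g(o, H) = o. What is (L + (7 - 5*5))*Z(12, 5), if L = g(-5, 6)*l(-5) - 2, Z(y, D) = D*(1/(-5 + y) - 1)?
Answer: 150/7 ≈ 21.429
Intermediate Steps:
Z(y, D) = D*(-1 + 1/(-5 + y))
L = 13 (L = -5*(-3) - 2 = 15 - 2 = 13)
(L + (7 - 5*5))*Z(12, 5) = (13 + (7 - 5*5))*(5*(6 - 1*12)/(-5 + 12)) = (13 + (7 - 25))*(5*(6 - 12)/7) = (13 - 18)*(5*(1/7)*(-6)) = -5*(-30/7) = 150/7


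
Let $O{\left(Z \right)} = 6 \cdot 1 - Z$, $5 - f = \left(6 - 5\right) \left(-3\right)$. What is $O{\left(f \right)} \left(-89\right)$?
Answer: $178$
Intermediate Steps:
$f = 8$ ($f = 5 - \left(6 - 5\right) \left(-3\right) = 5 - 1 \left(-3\right) = 5 - -3 = 5 + 3 = 8$)
$O{\left(Z \right)} = 6 - Z$
$O{\left(f \right)} \left(-89\right) = \left(6 - 8\right) \left(-89\right) = \left(-2\right) \left(-89\right) = 178$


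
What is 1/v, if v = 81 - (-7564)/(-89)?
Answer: -89/355 ≈ -0.25070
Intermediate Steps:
v = -355/89 (v = 81 - (-7564)*(-1)/89 = 81 - 124*61/89 = 81 - 7564/89 = -355/89 ≈ -3.9888)
1/v = 1/(-355/89) = -89/355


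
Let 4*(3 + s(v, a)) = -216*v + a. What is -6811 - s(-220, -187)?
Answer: -74565/4 ≈ -18641.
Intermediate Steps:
s(v, a) = -3 - 54*v + a/4 (s(v, a) = -3 + (-216*v + a)/4 = -3 + (a - 216*v)/4 = -3 + (-54*v + a/4) = -3 - 54*v + a/4)
-6811 - s(-220, -187) = -6811 - (-3 - 54*(-220) + (¼)*(-187)) = -6811 - (-3 + 11880 - 187/4) = -6811 - 1*47321/4 = -6811 - 47321/4 = -74565/4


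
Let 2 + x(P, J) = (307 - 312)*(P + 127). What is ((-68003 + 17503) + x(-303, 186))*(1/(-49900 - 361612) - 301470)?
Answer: 3078016005245851/205756 ≈ 1.4960e+10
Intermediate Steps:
x(P, J) = -637 - 5*P (x(P, J) = -2 + (307 - 312)*(P + 127) = -2 - 5*(127 + P) = -2 + (-635 - 5*P) = -637 - 5*P)
((-68003 + 17503) + x(-303, 186))*(1/(-49900 - 361612) - 301470) = ((-68003 + 17503) + (-637 - 5*(-303)))*(1/(-49900 - 361612) - 301470) = (-50500 + (-637 + 1515))*(1/(-411512) - 301470) = (-50500 + 878)*(-1/411512 - 301470) = -49622*(-124058522641/411512) = 3078016005245851/205756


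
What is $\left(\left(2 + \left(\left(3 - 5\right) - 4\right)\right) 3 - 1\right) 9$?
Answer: $-117$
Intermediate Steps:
$\left(\left(2 + \left(\left(3 - 5\right) - 4\right)\right) 3 - 1\right) 9 = \left(\left(2 - 6\right) 3 - 1\right) 9 = \left(\left(-4\right) 3 - 1\right) 9 = \left(-12 - 1\right) 9 = \left(-13\right) 9 = -117$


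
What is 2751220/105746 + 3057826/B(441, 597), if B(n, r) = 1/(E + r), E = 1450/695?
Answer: 13463281887852544/7349347 ≈ 1.8319e+9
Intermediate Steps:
E = 290/139 (E = 1450*(1/695) = 290/139 ≈ 2.0863)
B(n, r) = 1/(290/139 + r)
2751220/105746 + 3057826/B(441, 597) = 2751220/105746 + 3057826/((139/(290 + 139*597))) = 2751220*(1/105746) + 3057826/((139/(290 + 82983))) = 1375610/52873 + 3057826/((139/83273)) = 1375610/52873 + 3057826/((139*(1/83273))) = 1375610/52873 + 3057826/(139/83273) = 1375610/52873 + 3057826*(83273/139) = 1375610/52873 + 254634344498/139 = 13463281887852544/7349347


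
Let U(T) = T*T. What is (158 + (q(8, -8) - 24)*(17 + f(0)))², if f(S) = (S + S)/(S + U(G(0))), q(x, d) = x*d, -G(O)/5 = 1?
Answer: 1790244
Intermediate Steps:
G(O) = -5 (G(O) = -5*1 = -5)
U(T) = T²
q(x, d) = d*x
f(S) = 2*S/(25 + S) (f(S) = (S + S)/(S + (-5)²) = (2*S)/(S + 25) = (2*S)/(25 + S) = 2*S/(25 + S))
(158 + (q(8, -8) - 24)*(17 + f(0)))² = (158 + (-8*8 - 24)*(17 + 2*0/(25 + 0)))² = (158 + (-64 - 24)*(17 + 2*0/25))² = (158 - 88*(17 + 2*0*(1/25)))² = (158 - 88*(17 + 0))² = (158 - 88*17)² = (158 - 1496)² = (-1338)² = 1790244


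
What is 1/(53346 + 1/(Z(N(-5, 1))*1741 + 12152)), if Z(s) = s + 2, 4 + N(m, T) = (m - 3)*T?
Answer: 5258/280493267 ≈ 1.8746e-5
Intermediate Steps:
N(m, T) = -4 + T*(-3 + m) (N(m, T) = -4 + (m - 3)*T = -4 + (-3 + m)*T = -4 + T*(-3 + m))
Z(s) = 2 + s
1/(53346 + 1/(Z(N(-5, 1))*1741 + 12152)) = 1/(53346 + 1/((2 + (-4 - 3*1 + 1*(-5)))*1741 + 12152)) = 1/(53346 + 1/((2 + (-4 - 3 - 5))*1741 + 12152)) = 1/(53346 + 1/((2 - 12)*1741 + 12152)) = 1/(53346 + 1/(-10*1741 + 12152)) = 1/(53346 + 1/(-17410 + 12152)) = 1/(53346 + 1/(-5258)) = 1/(53346 - 1/5258) = 1/(280493267/5258) = 5258/280493267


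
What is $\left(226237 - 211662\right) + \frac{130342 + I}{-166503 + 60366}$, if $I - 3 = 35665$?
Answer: $\frac{1546780765}{106137} \approx 14573.0$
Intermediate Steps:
$I = 35668$ ($I = 3 + 35665 = 35668$)
$\left(226237 - 211662\right) + \frac{130342 + I}{-166503 + 60366} = \left(226237 - 211662\right) + \frac{130342 + 35668}{-166503 + 60366} = \left(226237 - 211662\right) + \frac{166010}{-106137} = 14575 + 166010 \left(- \frac{1}{106137}\right) = 14575 - \frac{166010}{106137} = \frac{1546780765}{106137}$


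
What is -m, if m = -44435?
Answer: 44435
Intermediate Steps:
-m = -1*(-44435) = 44435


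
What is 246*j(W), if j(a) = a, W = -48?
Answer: -11808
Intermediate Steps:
246*j(W) = 246*(-48) = -11808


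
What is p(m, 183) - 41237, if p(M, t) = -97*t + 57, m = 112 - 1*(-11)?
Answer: -58931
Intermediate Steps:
m = 123 (m = 112 + 11 = 123)
p(M, t) = 57 - 97*t
p(m, 183) - 41237 = (57 - 97*183) - 41237 = (57 - 17751) - 41237 = -17694 - 41237 = -58931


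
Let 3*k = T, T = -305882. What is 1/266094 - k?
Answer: 27131121637/266094 ≈ 1.0196e+5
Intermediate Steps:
k = -305882/3 (k = (⅓)*(-305882) = -305882/3 ≈ -1.0196e+5)
1/266094 - k = 1/266094 - 1*(-305882/3) = 1/266094 + 305882/3 = 27131121637/266094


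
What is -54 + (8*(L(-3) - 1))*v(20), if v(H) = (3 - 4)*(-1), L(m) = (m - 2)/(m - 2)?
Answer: -54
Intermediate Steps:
L(m) = 1 (L(m) = (-2 + m)/(-2 + m) = 1)
v(H) = 1 (v(H) = -1*(-1) = 1)
-54 + (8*(L(-3) - 1))*v(20) = -54 + (8*(1 - 1))*1 = -54 + (8*0)*1 = -54 + 0*1 = -54 + 0 = -54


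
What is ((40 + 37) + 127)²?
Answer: 41616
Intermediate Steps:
((40 + 37) + 127)² = (77 + 127)² = 204² = 41616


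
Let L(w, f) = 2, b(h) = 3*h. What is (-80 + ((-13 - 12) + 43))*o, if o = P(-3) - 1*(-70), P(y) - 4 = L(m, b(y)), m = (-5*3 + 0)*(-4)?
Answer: -4712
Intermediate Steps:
m = 60 (m = (-15 + 0)*(-4) = -15*(-4) = 60)
P(y) = 6 (P(y) = 4 + 2 = 6)
o = 76 (o = 6 - 1*(-70) = 6 + 70 = 76)
(-80 + ((-13 - 12) + 43))*o = (-80 + ((-13 - 12) + 43))*76 = (-80 + (-25 + 43))*76 = (-80 + 18)*76 = -62*76 = -4712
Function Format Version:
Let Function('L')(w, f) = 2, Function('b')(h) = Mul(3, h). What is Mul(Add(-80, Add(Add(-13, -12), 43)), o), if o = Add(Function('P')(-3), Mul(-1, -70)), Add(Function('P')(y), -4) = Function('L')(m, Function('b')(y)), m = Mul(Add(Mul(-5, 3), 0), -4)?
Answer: -4712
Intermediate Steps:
m = 60 (m = Mul(Add(-15, 0), -4) = Mul(-15, -4) = 60)
Function('P')(y) = 6 (Function('P')(y) = Add(4, 2) = 6)
o = 76 (o = Add(6, Mul(-1, -70)) = Add(6, 70) = 76)
Mul(Add(-80, Add(Add(-13, -12), 43)), o) = Mul(Add(-80, Add(Add(-13, -12), 43)), 76) = Mul(Add(-80, Add(-25, 43)), 76) = Mul(Add(-80, 18), 76) = Mul(-62, 76) = -4712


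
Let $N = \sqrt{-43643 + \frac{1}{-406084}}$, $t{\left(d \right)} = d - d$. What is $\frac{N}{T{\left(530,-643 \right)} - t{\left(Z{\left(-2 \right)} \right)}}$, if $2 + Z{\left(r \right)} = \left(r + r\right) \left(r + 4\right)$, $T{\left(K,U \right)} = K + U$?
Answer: $- \frac{3 i \sqrt{199914296058197}}{22943746} \approx - 1.8488 i$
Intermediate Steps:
$Z{\left(r \right)} = -2 + 2 r \left(4 + r\right)$ ($Z{\left(r \right)} = -2 + \left(r + r\right) \left(r + 4\right) = -2 + 2 r \left(4 + r\right)$)
$t{\left(d \right)} = 0$
$N = \frac{3 i \sqrt{199914296058197}}{203042}$ ($N = \sqrt{-43643 - \frac{1}{406084}} = \sqrt{- \frac{17722724013}{406084}} = \frac{3 i \sqrt{199914296058197}}{203042} \approx 208.91 i$)
$\frac{N}{T{\left(530,-643 \right)} - t{\left(Z{\left(-2 \right)} \right)}} = \frac{\frac{3}{203042} i \sqrt{199914296058197}}{\left(530 - 643\right) - 0} = \frac{\frac{3}{203042} i \sqrt{199914296058197}}{-113 + 0} = \frac{\frac{3}{203042} i \sqrt{199914296058197}}{-113} = \frac{3 i \sqrt{199914296058197}}{203042} \left(- \frac{1}{113}\right) = - \frac{3 i \sqrt{199914296058197}}{22943746}$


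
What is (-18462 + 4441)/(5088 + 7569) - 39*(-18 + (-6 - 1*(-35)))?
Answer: -5443874/12657 ≈ -430.11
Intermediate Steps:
(-18462 + 4441)/(5088 + 7569) - 39*(-18 + (-6 - 1*(-35))) = -14021/12657 - 39*(-18 + (-6 + 35)) = -14021*1/12657 - 39*(-18 + 29) = -14021/12657 - 39*11 = -14021/12657 - 429 = -5443874/12657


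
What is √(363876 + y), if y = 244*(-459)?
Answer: 2*√62970 ≈ 501.88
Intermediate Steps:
y = -111996
√(363876 + y) = √(363876 - 111996) = √251880 = 2*√62970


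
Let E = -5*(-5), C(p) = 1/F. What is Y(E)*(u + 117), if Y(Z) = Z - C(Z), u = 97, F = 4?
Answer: 10593/2 ≈ 5296.5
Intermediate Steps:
C(p) = ¼ (C(p) = 1/4 = ¼)
E = 25
Y(Z) = -¼ + Z (Y(Z) = Z - 1*¼ = Z - ¼ = -¼ + Z)
Y(E)*(u + 117) = (-¼ + 25)*(97 + 117) = (99/4)*214 = 10593/2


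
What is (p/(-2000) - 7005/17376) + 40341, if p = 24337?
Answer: 29197782131/724000 ≈ 40328.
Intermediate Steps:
(p/(-2000) - 7005/17376) + 40341 = (24337/(-2000) - 7005/17376) + 40341 = (24337*(-1/2000) - 7005*1/17376) + 40341 = (-24337/2000 - 2335/5792) + 40341 = -9101869/724000 + 40341 = 29197782131/724000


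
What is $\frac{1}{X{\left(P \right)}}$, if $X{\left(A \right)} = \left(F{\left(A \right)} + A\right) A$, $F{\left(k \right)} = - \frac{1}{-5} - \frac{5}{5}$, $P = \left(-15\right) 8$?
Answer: $\frac{1}{14496} \approx 6.8985 \cdot 10^{-5}$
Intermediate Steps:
$P = -120$
$F{\left(k \right)} = - \frac{4}{5}$ ($F{\left(k \right)} = \left(-1\right) \left(- \frac{1}{5}\right) - 1 = \frac{1}{5} - 1 = - \frac{4}{5}$)
$X{\left(A \right)} = A \left(- \frac{4}{5} + A\right)$ ($X{\left(A \right)} = \left(- \frac{4}{5} + A\right) A = A \left(- \frac{4}{5} + A\right)$)
$\frac{1}{X{\left(P \right)}} = \frac{1}{\frac{1}{5} \left(-120\right) \left(-4 + 5 \left(-120\right)\right)} = \frac{1}{\frac{1}{5} \left(-120\right) \left(-4 - 600\right)} = \frac{1}{\frac{1}{5} \left(-120\right) \left(-604\right)} = \frac{1}{14496}$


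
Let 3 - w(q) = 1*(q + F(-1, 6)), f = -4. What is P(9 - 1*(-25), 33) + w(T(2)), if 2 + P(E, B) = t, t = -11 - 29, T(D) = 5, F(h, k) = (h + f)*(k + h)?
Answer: -19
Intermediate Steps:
F(h, k) = (-4 + h)*(h + k) (F(h, k) = (h - 4)*(k + h) = (-4 + h)*(h + k))
w(q) = 28 - q (w(q) = 3 - (q + ((-1)² - 4*(-1) - 4*6 - 1*6)) = 3 - (q + (1 + 4 - 24 - 6)) = 3 - (q - 25) = 3 - (-25 + q) = 3 + (25 - q) = 28 - q)
t = -40
P(E, B) = -42 (P(E, B) = -2 - 40 = -42)
P(9 - 1*(-25), 33) + w(T(2)) = -42 + (28 - 1*5) = -42 + (28 - 5) = -42 + 23 = -19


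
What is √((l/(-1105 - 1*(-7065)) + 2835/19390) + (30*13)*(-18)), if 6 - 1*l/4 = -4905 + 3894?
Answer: 3*I*√33213558761405/206365 ≈ 83.781*I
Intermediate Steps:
l = 4068 (l = 24 - 4*(-4905 + 3894) = 24 - 4*(-1011) = 24 + 4044 = 4068)
√((l/(-1105 - 1*(-7065)) + 2835/19390) + (30*13)*(-18)) = √((4068/(-1105 - 1*(-7065)) + 2835/19390) + (30*13)*(-18)) = √((4068/(-1105 + 7065) + 2835*(1/19390)) + 390*(-18)) = √((4068/5960 + 81/554) - 7020) = √((4068*(1/5960) + 81/554) - 7020) = √((1017/1490 + 81/554) - 7020) = √(171027/206365 - 7020) = √(-1448511273/206365) = 3*I*√33213558761405/206365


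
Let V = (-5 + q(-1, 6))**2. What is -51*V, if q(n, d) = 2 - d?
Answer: -4131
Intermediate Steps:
V = 81 (V = (-5 + (2 - 1*6))**2 = (-5 + (2 - 6))**2 = (-5 - 4)**2 = (-9)**2 = 81)
-51*V = -51*81 = -4131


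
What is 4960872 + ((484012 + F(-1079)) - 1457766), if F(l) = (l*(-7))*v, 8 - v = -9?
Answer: 4115519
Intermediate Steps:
v = 17 (v = 8 - 1*(-9) = 8 + 9 = 17)
F(l) = -119*l (F(l) = (l*(-7))*17 = -7*l*17 = -119*l)
4960872 + ((484012 + F(-1079)) - 1457766) = 4960872 + ((484012 - 119*(-1079)) - 1457766) = 4960872 + ((484012 + 128401) - 1457766) = 4960872 + (612413 - 1457766) = 4960872 - 845353 = 4115519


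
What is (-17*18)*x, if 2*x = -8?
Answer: 1224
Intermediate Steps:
x = -4 (x = (½)*(-8) = -4)
(-17*18)*x = -17*18*(-4) = -306*(-4) = 1224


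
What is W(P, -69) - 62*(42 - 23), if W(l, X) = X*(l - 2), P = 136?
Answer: -10424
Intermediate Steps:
W(l, X) = X*(-2 + l)
W(P, -69) - 62*(42 - 23) = -69*(-2 + 136) - 62*(42 - 23) = -69*134 - 62*19 = -9246 - 1*1178 = -9246 - 1178 = -10424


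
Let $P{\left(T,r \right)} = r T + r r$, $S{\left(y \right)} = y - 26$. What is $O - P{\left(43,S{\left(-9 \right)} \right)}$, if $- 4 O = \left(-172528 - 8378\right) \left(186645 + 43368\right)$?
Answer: $\frac{20805366449}{2} \approx 1.0403 \cdot 10^{10}$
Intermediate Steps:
$S{\left(y \right)} = -26 + y$
$O = \frac{20805365889}{2}$ ($O = - \frac{\left(-172528 - 8378\right) \left(186645 + 43368\right)}{4} = - \frac{\left(-180906\right) 230013}{4} = \left(- \frac{1}{4}\right) \left(-41610731778\right) = \frac{20805365889}{2} \approx 1.0403 \cdot 10^{10}$)
$P{\left(T,r \right)} = r^{2} + T r$ ($P{\left(T,r \right)} = T r + r^{2} = r^{2} + T r$)
$O - P{\left(43,S{\left(-9 \right)} \right)} = \frac{20805365889}{2} - \left(-26 - 9\right) \left(43 - 35\right) = \frac{20805365889}{2} - - 35 \left(43 - 35\right) = \frac{20805365889}{2} - \left(-35\right) 8 = \frac{20805365889}{2} - -280 = \frac{20805365889}{2} + 280 = \frac{20805366449}{2}$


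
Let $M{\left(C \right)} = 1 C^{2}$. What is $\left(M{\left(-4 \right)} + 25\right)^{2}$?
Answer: $1681$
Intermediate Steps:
$M{\left(C \right)} = C^{2}$
$\left(M{\left(-4 \right)} + 25\right)^{2} = \left(\left(-4\right)^{2} + 25\right)^{2} = \left(16 + 25\right)^{2} = 41^{2} = 1681$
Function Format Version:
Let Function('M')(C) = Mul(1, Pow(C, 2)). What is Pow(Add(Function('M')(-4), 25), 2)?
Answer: 1681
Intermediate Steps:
Function('M')(C) = Pow(C, 2)
Pow(Add(Function('M')(-4), 25), 2) = Pow(Add(Pow(-4, 2), 25), 2) = Pow(Add(16, 25), 2) = Pow(41, 2) = 1681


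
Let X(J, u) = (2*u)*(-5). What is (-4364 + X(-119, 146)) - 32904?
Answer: -38728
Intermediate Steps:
X(J, u) = -10*u
(-4364 + X(-119, 146)) - 32904 = (-4364 - 10*146) - 32904 = (-4364 - 1460) - 32904 = -5824 - 32904 = -38728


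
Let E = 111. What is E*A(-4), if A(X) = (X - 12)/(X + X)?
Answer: 222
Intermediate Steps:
A(X) = (-12 + X)/(2*X) (A(X) = (-12 + X)/((2*X)) = (-12 + X)*(1/(2*X)) = (-12 + X)/(2*X))
E*A(-4) = 111*((½)*(-12 - 4)/(-4)) = 111*((½)*(-¼)*(-16)) = 111*2 = 222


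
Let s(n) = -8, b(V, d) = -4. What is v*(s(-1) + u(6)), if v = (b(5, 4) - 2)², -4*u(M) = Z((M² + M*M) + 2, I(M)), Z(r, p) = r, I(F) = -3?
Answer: -954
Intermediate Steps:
u(M) = -½ - M²/2 (u(M) = -((M² + M*M) + 2)/4 = -((M² + M²) + 2)/4 = -(2*M² + 2)/4 = -(2 + 2*M²)/4 = -½ - M²/2)
v = 36 (v = (-4 - 2)² = (-6)² = 36)
v*(s(-1) + u(6)) = 36*(-8 + (-½ - ½*6²)) = 36*(-8 + (-½ - ½*36)) = 36*(-8 + (-½ - 18)) = 36*(-8 - 37/2) = 36*(-53/2) = -954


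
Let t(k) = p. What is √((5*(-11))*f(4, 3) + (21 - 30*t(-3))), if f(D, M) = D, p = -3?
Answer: I*√109 ≈ 10.44*I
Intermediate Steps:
t(k) = -3
√((5*(-11))*f(4, 3) + (21 - 30*t(-3))) = √((5*(-11))*4 + (21 - 30*(-3))) = √(-55*4 + (21 - 15*(-6))) = √(-220 + (21 + 90)) = √(-220 + 111) = √(-109) = I*√109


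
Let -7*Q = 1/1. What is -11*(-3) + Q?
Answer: 230/7 ≈ 32.857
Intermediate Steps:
Q = -1/7 (Q = -1/7/1 = -1/7*1 = -1/7 ≈ -0.14286)
-11*(-3) + Q = -11*(-3) - 1/7 = 33 - 1/7 = 230/7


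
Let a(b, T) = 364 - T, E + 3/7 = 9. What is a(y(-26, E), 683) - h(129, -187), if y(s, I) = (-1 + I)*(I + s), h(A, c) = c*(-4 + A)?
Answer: 23056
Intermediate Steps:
E = 60/7 (E = -3/7 + 9 = 60/7 ≈ 8.5714)
a(y(-26, E), 683) - h(129, -187) = (364 - 1*683) - (-187)*(-4 + 129) = (364 - 683) - (-187)*125 = -319 - 1*(-23375) = -319 + 23375 = 23056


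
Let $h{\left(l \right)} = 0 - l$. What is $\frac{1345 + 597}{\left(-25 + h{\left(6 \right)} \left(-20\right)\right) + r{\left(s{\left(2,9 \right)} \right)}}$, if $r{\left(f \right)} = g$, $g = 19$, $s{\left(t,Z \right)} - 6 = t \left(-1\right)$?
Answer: $\frac{971}{57} \approx 17.035$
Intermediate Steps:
$s{\left(t,Z \right)} = 6 - t$ ($s{\left(t,Z \right)} = 6 + t \left(-1\right) = 6 - t$)
$h{\left(l \right)} = - l$
$r{\left(f \right)} = 19$
$\frac{1345 + 597}{\left(-25 + h{\left(6 \right)} \left(-20\right)\right) + r{\left(s{\left(2,9 \right)} \right)}} = \frac{1345 + 597}{\left(-25 + \left(-1\right) 6 \left(-20\right)\right) + 19} = \frac{1942}{\left(-25 - -120\right) + 19} = \frac{1942}{\left(-25 + 120\right) + 19} = \frac{1942}{95 + 19} = \frac{1942}{114} = 1942 \cdot \frac{1}{114} = \frac{971}{57}$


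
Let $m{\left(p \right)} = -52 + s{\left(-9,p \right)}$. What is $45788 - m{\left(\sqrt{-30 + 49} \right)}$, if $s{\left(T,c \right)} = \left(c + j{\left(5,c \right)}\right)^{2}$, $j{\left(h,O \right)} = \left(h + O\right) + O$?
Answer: $45644 - 30 \sqrt{19} \approx 45513.0$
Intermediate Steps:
$j{\left(h,O \right)} = h + 2 O$ ($j{\left(h,O \right)} = \left(O + h\right) + O = h + 2 O$)
$s{\left(T,c \right)} = \left(5 + 3 c\right)^{2}$ ($s{\left(T,c \right)} = \left(c + \left(5 + 2 c\right)\right)^{2} = \left(5 + 3 c\right)^{2}$)
$m{\left(p \right)} = -52 + \left(5 + 3 p\right)^{2}$
$45788 - m{\left(\sqrt{-30 + 49} \right)} = 45788 - \left(-52 + \left(5 + 3 \sqrt{-30 + 49}\right)^{2}\right) = 45788 - \left(-52 + \left(5 + 3 \sqrt{19}\right)^{2}\right) = 45788 + \left(52 - \left(5 + 3 \sqrt{19}\right)^{2}\right) = 45840 - \left(5 + 3 \sqrt{19}\right)^{2}$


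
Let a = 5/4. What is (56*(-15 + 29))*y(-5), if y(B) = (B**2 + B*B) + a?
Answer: 40180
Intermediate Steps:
a = 5/4 (a = 5*(1/4) = 5/4 ≈ 1.2500)
y(B) = 5/4 + 2*B**2 (y(B) = (B**2 + B*B) + 5/4 = (B**2 + B**2) + 5/4 = 2*B**2 + 5/4 = 5/4 + 2*B**2)
(56*(-15 + 29))*y(-5) = (56*(-15 + 29))*(5/4 + 2*(-5)**2) = (56*14)*(5/4 + 2*25) = 784*(5/4 + 50) = 784*(205/4) = 40180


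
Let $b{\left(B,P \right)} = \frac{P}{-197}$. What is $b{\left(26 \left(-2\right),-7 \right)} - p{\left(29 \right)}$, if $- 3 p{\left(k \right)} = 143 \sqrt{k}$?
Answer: $\frac{7}{197} + \frac{143 \sqrt{29}}{3} \approx 256.73$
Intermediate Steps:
$b{\left(B,P \right)} = - \frac{P}{197}$ ($b{\left(B,P \right)} = P \left(- \frac{1}{197}\right) = - \frac{P}{197}$)
$p{\left(k \right)} = - \frac{143 \sqrt{k}}{3}$
$b{\left(26 \left(-2\right),-7 \right)} - p{\left(29 \right)} = \left(- \frac{1}{197}\right) \left(-7\right) - - \frac{143 \sqrt{29}}{3} = \frac{7}{197} + \frac{143 \sqrt{29}}{3}$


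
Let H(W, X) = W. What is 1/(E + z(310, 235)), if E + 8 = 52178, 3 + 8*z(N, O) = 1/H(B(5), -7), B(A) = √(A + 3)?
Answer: 26710848/1393494923591 - 16*√2/1393494923591 ≈ 1.9168e-5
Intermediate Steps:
B(A) = √(3 + A)
z(N, O) = -3/8 + √2/32 (z(N, O) = -3/8 + 1/(8*(√(3 + 5))) = -3/8 + 1/(8*(√8)) = -3/8 + 1/(8*((2*√2))) = -3/8 + (√2/4)/8 = -3/8 + √2/32)
E = 52170 (E = -8 + 52178 = 52170)
1/(E + z(310, 235)) = 1/(52170 + (-3/8 + √2/32)) = 1/(417357/8 + √2/32)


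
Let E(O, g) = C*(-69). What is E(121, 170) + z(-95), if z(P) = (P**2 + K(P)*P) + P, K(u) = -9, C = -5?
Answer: 10130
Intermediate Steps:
z(P) = P**2 - 8*P (z(P) = (P**2 - 9*P) + P = P**2 - 8*P)
E(O, g) = 345 (E(O, g) = -5*(-69) = 345)
E(121, 170) + z(-95) = 345 - 95*(-8 - 95) = 345 - 95*(-103) = 345 + 9785 = 10130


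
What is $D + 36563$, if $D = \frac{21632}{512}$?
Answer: $\frac{146421}{4} \approx 36605.0$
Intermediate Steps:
$D = \frac{169}{4}$ ($D = 21632 \cdot \frac{1}{512} = \frac{169}{4} \approx 42.25$)
$D + 36563 = \frac{169}{4} + 36563 = \frac{146421}{4}$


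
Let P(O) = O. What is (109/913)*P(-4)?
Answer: -436/913 ≈ -0.47755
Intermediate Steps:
(109/913)*P(-4) = (109/913)*(-4) = -436/913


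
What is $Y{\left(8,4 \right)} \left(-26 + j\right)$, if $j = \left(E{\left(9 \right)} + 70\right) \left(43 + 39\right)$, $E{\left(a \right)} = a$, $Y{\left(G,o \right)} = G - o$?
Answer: $25808$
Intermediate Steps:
$j = 6478$ ($j = \left(9 + 70\right) \left(43 + 39\right) = 79 \cdot 82 = 6478$)
$Y{\left(8,4 \right)} \left(-26 + j\right) = \left(8 - 4\right) \left(-26 + 6478\right) = \left(8 - 4\right) 6452 = 4 \cdot 6452 = 25808$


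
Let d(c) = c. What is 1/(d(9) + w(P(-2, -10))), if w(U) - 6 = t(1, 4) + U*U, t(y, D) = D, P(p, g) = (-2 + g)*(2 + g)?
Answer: 1/9235 ≈ 0.00010828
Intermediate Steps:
w(U) = 10 + U² (w(U) = 6 + (4 + U*U) = 6 + (4 + U²) = 10 + U²)
1/(d(9) + w(P(-2, -10))) = 1/(9 + (10 + (-4 + (-10)²)²)) = 1/(9 + (10 + (-4 + 100)²)) = 1/(9 + (10 + 96²)) = 1/(9 + (10 + 9216)) = 1/(9 + 9226) = 1/9235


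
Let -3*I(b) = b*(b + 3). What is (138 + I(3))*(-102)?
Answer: -13464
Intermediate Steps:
I(b) = -b*(3 + b)/3 (I(b) = -b*(b + 3)/3 = -b*(3 + b)/3)
(138 + I(3))*(-102) = (138 - 1/3*3*(3 + 3))*(-102) = (138 - 1/3*3*6)*(-102) = (138 - 6)*(-102) = 132*(-102) = -13464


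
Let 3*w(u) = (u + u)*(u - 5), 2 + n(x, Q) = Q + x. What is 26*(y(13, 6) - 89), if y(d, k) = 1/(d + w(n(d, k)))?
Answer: -344760/149 ≈ -2313.8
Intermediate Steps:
n(x, Q) = -2 + Q + x (n(x, Q) = -2 + (Q + x) = -2 + Q + x)
w(u) = 2*u*(-5 + u)/3 (w(u) = ((u + u)*(u - 5))/3 = ((2*u)*(-5 + u))/3 = (2*u*(-5 + u))/3 = 2*u*(-5 + u)/3)
y(d, k) = 1/(d + 2*(-7 + d + k)*(-2 + d + k)/3) (y(d, k) = 1/(d + 2*(-2 + k + d)*(-5 + (-2 + k + d))/3) = 1/(d + 2*(-2 + d + k)*(-5 + (-2 + d + k))/3) = 1/(d + 2*(-2 + d + k)*(-7 + d + k)/3) = 1/(d + 2*(-7 + d + k)*(-2 + d + k)/3))
26*(y(13, 6) - 89) = 26*(3/(3*13 + 2*(-7 + 13 + 6)*(-2 + 13 + 6)) - 89) = 26*(3/(39 + 2*12*17) - 89) = 26*(3/(39 + 408) - 89) = 26*(3/447 - 89) = 26*(3*(1/447) - 89) = 26*(1/149 - 89) = 26*(-13260/149) = -344760/149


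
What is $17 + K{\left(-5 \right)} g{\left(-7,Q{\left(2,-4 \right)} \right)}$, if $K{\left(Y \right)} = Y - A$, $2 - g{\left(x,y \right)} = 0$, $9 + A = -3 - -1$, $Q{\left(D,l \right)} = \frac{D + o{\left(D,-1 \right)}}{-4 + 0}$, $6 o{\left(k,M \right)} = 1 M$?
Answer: $29$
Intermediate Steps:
$o{\left(k,M \right)} = \frac{M}{6}$ ($o{\left(k,M \right)} = \frac{1 M}{6} = \frac{M}{6}$)
$Q{\left(D,l \right)} = \frac{1}{24} - \frac{D}{4}$ ($Q{\left(D,l \right)} = \frac{D + \frac{1}{6} \left(-1\right)}{-4 + 0} = \frac{D - \frac{1}{6}}{-4} = \left(- \frac{1}{6} + D\right) \left(- \frac{1}{4}\right) = \frac{1}{24} - \frac{D}{4}$)
$A = -11$ ($A = -9 - 2 = -11$)
$g{\left(x,y \right)} = 2$ ($g{\left(x,y \right)} = 2 - 0 = 2 + 0 = 2$)
$K{\left(Y \right)} = 11 + Y$ ($K{\left(Y \right)} = Y - -11 = Y + 11 = 11 + Y$)
$17 + K{\left(-5 \right)} g{\left(-7,Q{\left(2,-4 \right)} \right)} = 17 + \left(11 - 5\right) 2 = 17 + 6 \cdot 2 = 17 + 12 = 29$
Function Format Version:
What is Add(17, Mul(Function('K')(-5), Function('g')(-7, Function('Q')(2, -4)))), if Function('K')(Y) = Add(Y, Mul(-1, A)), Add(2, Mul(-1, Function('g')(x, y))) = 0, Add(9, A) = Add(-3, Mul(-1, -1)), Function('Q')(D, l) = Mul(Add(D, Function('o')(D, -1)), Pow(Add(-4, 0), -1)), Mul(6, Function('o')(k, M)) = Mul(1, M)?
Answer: 29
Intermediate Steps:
Function('o')(k, M) = Mul(Rational(1, 6), M) (Function('o')(k, M) = Mul(Rational(1, 6), Mul(1, M)) = Mul(Rational(1, 6), M))
Function('Q')(D, l) = Add(Rational(1, 24), Mul(Rational(-1, 4), D)) (Function('Q')(D, l) = Mul(Add(D, Mul(Rational(1, 6), -1)), Pow(Add(-4, 0), -1)) = Mul(Add(D, Rational(-1, 6)), Pow(-4, -1)) = Mul(Add(Rational(-1, 6), D), Rational(-1, 4)) = Add(Rational(1, 24), Mul(Rational(-1, 4), D)))
A = -11 (A = Add(-9, Add(-3, Mul(-1, -1))) = Add(-9, Add(-3, 1)) = Add(-9, -2) = -11)
Function('g')(x, y) = 2 (Function('g')(x, y) = Add(2, Mul(-1, 0)) = Add(2, 0) = 2)
Function('K')(Y) = Add(11, Y) (Function('K')(Y) = Add(Y, Mul(-1, -11)) = Add(Y, 11) = Add(11, Y))
Add(17, Mul(Function('K')(-5), Function('g')(-7, Function('Q')(2, -4)))) = Add(17, Mul(Add(11, -5), 2)) = Add(17, Mul(6, 2)) = Add(17, 12) = 29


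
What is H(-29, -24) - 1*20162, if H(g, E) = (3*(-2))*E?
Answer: -20018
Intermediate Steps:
H(g, E) = -6*E
H(-29, -24) - 1*20162 = -6*(-24) - 1*20162 = 144 - 20162 = -20018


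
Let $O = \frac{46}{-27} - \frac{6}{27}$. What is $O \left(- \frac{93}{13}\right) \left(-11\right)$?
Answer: $- \frac{1364}{9} \approx -151.56$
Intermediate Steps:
$O = - \frac{52}{27}$ ($O = 46 \left(- \frac{1}{27}\right) - \frac{2}{9} = - \frac{46}{27} - \frac{2}{9} = - \frac{52}{27} \approx -1.9259$)
$O \left(- \frac{93}{13}\right) \left(-11\right) = - \frac{52 \left(- \frac{93}{13}\right)}{27} \left(-11\right) = - \frac{52 \left(\left(-93\right) \frac{1}{13}\right)}{27} \left(-11\right) = \left(- \frac{52}{27}\right) \left(- \frac{93}{13}\right) \left(-11\right) = \frac{124}{9} \left(-11\right) = - \frac{1364}{9}$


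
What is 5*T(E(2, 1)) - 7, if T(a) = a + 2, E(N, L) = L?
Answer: 8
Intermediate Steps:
T(a) = 2 + a
5*T(E(2, 1)) - 7 = 5*(2 + 1) - 7 = 5*3 - 7 = 15 - 7 = 8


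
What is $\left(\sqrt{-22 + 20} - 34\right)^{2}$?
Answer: $\left(34 - i \sqrt{2}\right)^{2} \approx 1154.0 - 96.167 i$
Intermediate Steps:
$\left(\sqrt{-22 + 20} - 34\right)^{2} = \left(\sqrt{-2} - 34\right)^{2} = \left(i \sqrt{2} - 34\right)^{2} = \left(-34 + i \sqrt{2}\right)^{2}$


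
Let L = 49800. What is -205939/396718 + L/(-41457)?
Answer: -9431389841/5482246042 ≈ -1.7204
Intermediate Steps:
-205939/396718 + L/(-41457) = -205939/396718 + 49800/(-41457) = -205939*1/396718 + 49800*(-1/41457) = -205939/396718 - 16600/13819 = -9431389841/5482246042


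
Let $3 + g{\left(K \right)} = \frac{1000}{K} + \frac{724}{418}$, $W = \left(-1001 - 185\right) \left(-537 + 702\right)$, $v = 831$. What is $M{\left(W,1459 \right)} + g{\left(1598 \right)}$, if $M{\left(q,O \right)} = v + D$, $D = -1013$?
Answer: $- \frac{30499597}{166991} \approx -182.64$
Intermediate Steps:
$W = -195690$ ($W = \left(-1186\right) 165 = -195690$)
$g{\left(K \right)} = - \frac{265}{209} + \frac{1000}{K}$ ($g{\left(K \right)} = -3 + \left(\frac{1000}{K} + \frac{724}{418}\right) = -3 + \left(\frac{1000}{K} + 724 \cdot \frac{1}{418}\right) = -3 + \left(\frac{1000}{K} + \frac{362}{209}\right) = -3 + \left(\frac{362}{209} + \frac{1000}{K}\right) = - \frac{265}{209} + \frac{1000}{K}$)
$M{\left(q,O \right)} = -182$ ($M{\left(q,O \right)} = 831 - 1013 = -182$)
$M{\left(W,1459 \right)} + g{\left(1598 \right)} = -182 - \left(\frac{265}{209} - \frac{1000}{1598}\right) = -182 + \left(- \frac{265}{209} + 1000 \cdot \frac{1}{1598}\right) = -182 + \left(- \frac{265}{209} + \frac{500}{799}\right) = -182 - \frac{107235}{166991} = - \frac{30499597}{166991}$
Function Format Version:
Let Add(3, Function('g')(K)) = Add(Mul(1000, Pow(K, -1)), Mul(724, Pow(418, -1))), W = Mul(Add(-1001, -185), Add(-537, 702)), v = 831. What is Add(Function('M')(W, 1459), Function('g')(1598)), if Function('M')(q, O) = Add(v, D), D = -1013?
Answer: Rational(-30499597, 166991) ≈ -182.64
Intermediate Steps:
W = -195690 (W = Mul(-1186, 165) = -195690)
Function('g')(K) = Add(Rational(-265, 209), Mul(1000, Pow(K, -1))) (Function('g')(K) = Add(-3, Add(Mul(1000, Pow(K, -1)), Mul(724, Pow(418, -1)))) = Add(-3, Add(Mul(1000, Pow(K, -1)), Mul(724, Rational(1, 418)))) = Add(-3, Add(Mul(1000, Pow(K, -1)), Rational(362, 209))) = Add(-3, Add(Rational(362, 209), Mul(1000, Pow(K, -1)))) = Add(Rational(-265, 209), Mul(1000, Pow(K, -1))))
Function('M')(q, O) = -182 (Function('M')(q, O) = Add(831, -1013) = -182)
Add(Function('M')(W, 1459), Function('g')(1598)) = Add(-182, Add(Rational(-265, 209), Mul(1000, Pow(1598, -1)))) = Add(-182, Add(Rational(-265, 209), Mul(1000, Rational(1, 1598)))) = Add(-182, Add(Rational(-265, 209), Rational(500, 799))) = Add(-182, Rational(-107235, 166991)) = Rational(-30499597, 166991)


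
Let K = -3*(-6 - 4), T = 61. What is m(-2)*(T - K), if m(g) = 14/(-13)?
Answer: -434/13 ≈ -33.385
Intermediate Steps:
m(g) = -14/13 (m(g) = 14*(-1/13) = -14/13)
K = 30 (K = -3*(-10) = 30)
m(-2)*(T - K) = -14*(61 - 1*30)/13 = -14*(61 - 30)/13 = -14/13*31 = -434/13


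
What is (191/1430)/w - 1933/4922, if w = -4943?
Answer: -3416082818/8697776945 ≈ -0.39275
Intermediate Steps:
(191/1430)/w - 1933/4922 = (191/1430)/(-4943) - 1933/4922 = (191*(1/1430))*(-1/4943) - 1933*1/4922 = (191/1430)*(-1/4943) - 1933/4922 = -191/7068490 - 1933/4922 = -3416082818/8697776945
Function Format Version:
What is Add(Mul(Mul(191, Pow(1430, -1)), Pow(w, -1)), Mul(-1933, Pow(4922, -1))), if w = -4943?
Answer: Rational(-3416082818, 8697776945) ≈ -0.39275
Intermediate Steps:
Add(Mul(Mul(191, Pow(1430, -1)), Pow(w, -1)), Mul(-1933, Pow(4922, -1))) = Add(Mul(Mul(191, Pow(1430, -1)), Pow(-4943, -1)), Mul(-1933, Pow(4922, -1))) = Add(Mul(Mul(191, Rational(1, 1430)), Rational(-1, 4943)), Mul(-1933, Rational(1, 4922))) = Add(Mul(Rational(191, 1430), Rational(-1, 4943)), Rational(-1933, 4922)) = Add(Rational(-191, 7068490), Rational(-1933, 4922)) = Rational(-3416082818, 8697776945)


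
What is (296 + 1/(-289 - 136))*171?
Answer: 21511629/425 ≈ 50616.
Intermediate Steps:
(296 + 1/(-289 - 136))*171 = (296 + 1/(-425))*171 = (296 - 1/425)*171 = (125799/425)*171 = 21511629/425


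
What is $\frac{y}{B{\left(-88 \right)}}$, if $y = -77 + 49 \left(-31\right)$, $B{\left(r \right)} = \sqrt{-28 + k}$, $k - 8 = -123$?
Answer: $\frac{1596 i \sqrt{143}}{143} \approx 133.46 i$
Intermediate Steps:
$k = -115$ ($k = 8 - 123 = -115$)
$B{\left(r \right)} = i \sqrt{143}$ ($B{\left(r \right)} = \sqrt{-28 - 115} = \sqrt{-143} = i \sqrt{143}$)
$y = -1596$ ($y = -77 - 1519 = -1596$)
$\frac{y}{B{\left(-88 \right)}} = - \frac{1596}{i \sqrt{143}} = - 1596 \left(- \frac{i \sqrt{143}}{143}\right) = \frac{1596 i \sqrt{143}}{143}$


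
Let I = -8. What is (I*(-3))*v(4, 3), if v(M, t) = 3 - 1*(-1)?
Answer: 96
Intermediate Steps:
v(M, t) = 4 (v(M, t) = 3 + 1 = 4)
(I*(-3))*v(4, 3) = -8*(-3)*4 = 24*4 = 96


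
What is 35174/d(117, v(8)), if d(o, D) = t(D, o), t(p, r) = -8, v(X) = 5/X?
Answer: -17587/4 ≈ -4396.8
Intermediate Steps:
d(o, D) = -8
35174/d(117, v(8)) = 35174/(-8) = 35174*(-⅛) = -17587/4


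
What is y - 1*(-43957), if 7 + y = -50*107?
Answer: 38600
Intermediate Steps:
y = -5357 (y = -7 - 50*107 = -7 - 5350 = -5357)
y - 1*(-43957) = -5357 - 1*(-43957) = -5357 + 43957 = 38600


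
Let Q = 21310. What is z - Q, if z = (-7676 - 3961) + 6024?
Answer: -26923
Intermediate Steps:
z = -5613 (z = -11637 + 6024 = -5613)
z - Q = -5613 - 1*21310 = -5613 - 21310 = -26923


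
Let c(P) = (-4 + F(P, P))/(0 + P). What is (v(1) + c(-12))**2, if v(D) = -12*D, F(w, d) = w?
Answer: 1024/9 ≈ 113.78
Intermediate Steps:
c(P) = (-4 + P)/P (c(P) = (-4 + P)/(0 + P) = (-4 + P)/P)
(v(1) + c(-12))**2 = (-12*1 + (-4 - 12)/(-12))**2 = (-12 - 1/12*(-16))**2 = (-12 + 4/3)**2 = (-32/3)**2 = 1024/9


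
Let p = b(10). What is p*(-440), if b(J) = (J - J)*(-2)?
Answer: 0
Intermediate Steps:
b(J) = 0 (b(J) = 0*(-2) = 0)
p = 0
p*(-440) = 0*(-440) = 0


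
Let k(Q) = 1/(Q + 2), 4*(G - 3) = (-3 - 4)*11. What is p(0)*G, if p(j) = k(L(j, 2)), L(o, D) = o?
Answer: -65/8 ≈ -8.1250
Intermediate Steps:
G = -65/4 (G = 3 + ((-3 - 4)*11)/4 = 3 + (-7*11)/4 = 3 + (¼)*(-77) = 3 - 77/4 = -65/4 ≈ -16.250)
k(Q) = 1/(2 + Q)
p(j) = 1/(2 + j)
p(0)*G = -65/4/(2 + 0) = -65/4/2 = (½)*(-65/4) = -65/8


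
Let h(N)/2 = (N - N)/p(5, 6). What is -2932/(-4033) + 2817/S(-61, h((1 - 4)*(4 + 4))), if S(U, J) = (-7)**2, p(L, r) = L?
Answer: 11504629/197617 ≈ 58.217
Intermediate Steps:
h(N) = 0 (h(N) = 2*((N - N)/5) = 2*(0*(1/5)) = 2*0 = 0)
S(U, J) = 49
-2932/(-4033) + 2817/S(-61, h((1 - 4)*(4 + 4))) = -2932/(-4033) + 2817/49 = -2932*(-1/4033) + 2817*(1/49) = 2932/4033 + 2817/49 = 11504629/197617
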